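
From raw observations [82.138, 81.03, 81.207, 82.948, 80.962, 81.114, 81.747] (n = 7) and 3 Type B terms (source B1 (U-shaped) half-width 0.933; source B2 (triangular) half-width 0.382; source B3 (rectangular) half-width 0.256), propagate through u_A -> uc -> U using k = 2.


mean = (82.138 + 81.03 + 81.207 + 82.948 + 80.962 + 81.114 + 81.747) / 7 = 81.59228571
s = sqrt(sum((x - mean)^2)/(n-1)) = 0.73601737
u_A = s / sqrt(n) = 0.73601737 / sqrt(7) = 0.27818842
u_B1 = 0.933 / sqrt(2) = 0.65973063
u_B2 = 0.382 / sqrt(6) = 0.15595085
u_B3 = 0.256 / sqrt(3) = 0.14780167
uc = sqrt(0.27818842^2 + 0.65973063^2 + 0.15595085^2 + 0.14780167^2) = 0.7475288
U = k * uc = 2 * 0.7475288
U = 1.4951

1.4951


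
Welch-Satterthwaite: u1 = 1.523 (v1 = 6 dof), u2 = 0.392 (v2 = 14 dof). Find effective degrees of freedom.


uc = sqrt(u1^2 + u2^2) = sqrt(1.523^2 + 0.392^2) = 1.5726389
v_eff = uc^4 / (u1^4/v1 + u2^4/v2)
= 1.5726389^4 / (1.523^4/6 + 0.392^4/14)
= 6.1166842 / 0.89838908
v_eff = 6.8085

6.8085


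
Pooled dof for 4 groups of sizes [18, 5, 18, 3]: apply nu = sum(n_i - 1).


nu = sum_i (n_i - 1)
nu = ((18 - 1) + (5 - 1) + (18 - 1) + (3 - 1))
nu = 17 + 4 + 17 + 2
nu = 40

40


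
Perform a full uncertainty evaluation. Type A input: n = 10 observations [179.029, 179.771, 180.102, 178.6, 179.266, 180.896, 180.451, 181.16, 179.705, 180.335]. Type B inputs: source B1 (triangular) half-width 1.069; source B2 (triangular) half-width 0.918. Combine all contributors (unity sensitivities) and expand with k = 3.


mean = (179.029 + 179.771 + 180.102 + 178.6 + 179.266 + 180.896 + 180.451 + 181.16 + 179.705 + 180.335) / 10 = 179.9315
s = sqrt(sum((x - mean)^2)/(n-1)) = 0.81708061
u_A = s / sqrt(n) = 0.81708061 / sqrt(10) = 0.25838358
u_B1 = 1.069 / sqrt(6) = 0.43641742
u_B2 = 0.918 / sqrt(6) = 0.37477193
uc = sqrt(0.25838358^2 + 0.43641742^2 + 0.37477193^2) = 0.63061576
U = k * uc = 3 * 0.63061576
U = 1.8918

1.8918


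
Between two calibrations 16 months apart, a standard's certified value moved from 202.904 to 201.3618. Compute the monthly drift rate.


rate = (v2 - v1) / months
= (201.3618 - 202.904) / 16
= -1.5422 / 16
= -0.0964

-0.0964


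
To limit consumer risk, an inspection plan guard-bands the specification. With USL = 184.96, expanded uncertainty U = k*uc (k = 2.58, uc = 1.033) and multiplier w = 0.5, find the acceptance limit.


U = k * uc = 2.58 * 1.033 = 2.66514
guard band g = w * U = 0.5 * 2.66514 = 1.33257
AL = USL - g = 184.96 - 1.33257
AL = 183.6274

183.6274


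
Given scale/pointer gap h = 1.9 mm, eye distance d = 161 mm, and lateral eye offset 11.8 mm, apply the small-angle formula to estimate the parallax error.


error = h * offset / d
= 1.9 * 11.8 / 161
= 0.1393

0.1393


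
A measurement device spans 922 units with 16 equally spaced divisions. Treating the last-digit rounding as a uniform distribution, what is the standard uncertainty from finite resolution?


resolution = range / divisions
resolution = 922 / 16 = 57.625
u_res = resolution / (2*sqrt(3))
u_res = 57.625 / 3.4641016
u_res = 16.6349

16.6349


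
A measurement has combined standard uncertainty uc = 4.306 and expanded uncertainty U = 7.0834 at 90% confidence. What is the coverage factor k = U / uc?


k = U / uc
k = 7.0834 / 4.306
k = 1.645

1.645


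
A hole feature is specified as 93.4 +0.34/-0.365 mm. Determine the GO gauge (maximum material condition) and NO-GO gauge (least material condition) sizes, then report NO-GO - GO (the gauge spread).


GO = nominal - lower_tol (smallest hole = maximum material condition)
GO = 93.4 - 0.365 = 93.035
NO-GO = nominal + upper_tol (largest hole = least material condition)
NO-GO = 93.4 + 0.34 = 93.74
spread = NO-GO - GO = 93.74 - 93.035 = 0.7050

0.7050


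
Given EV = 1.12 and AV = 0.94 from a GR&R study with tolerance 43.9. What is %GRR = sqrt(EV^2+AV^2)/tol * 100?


GRR = sqrt(EV^2 + AV^2) = sqrt(1.12^2 + 0.94^2) = 1.4621901
%GRR = GRR / tol * 100 = 1.4621901 / 43.9 * 100
%GRR = 3.3307

3.3307


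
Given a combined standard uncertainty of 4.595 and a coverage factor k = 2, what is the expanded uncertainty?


U = k * uc
U = 2 * 4.595
U = 9.1900

9.1900


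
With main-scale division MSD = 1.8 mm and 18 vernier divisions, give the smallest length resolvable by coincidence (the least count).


LC = MSD / n_div
= 1.8 / 18
= 0.1000

0.1000


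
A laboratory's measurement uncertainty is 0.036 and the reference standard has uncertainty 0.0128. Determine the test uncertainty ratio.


TUR = u_lab / u_ref
= 0.036 / 0.0128
= 2.8125

2.8125


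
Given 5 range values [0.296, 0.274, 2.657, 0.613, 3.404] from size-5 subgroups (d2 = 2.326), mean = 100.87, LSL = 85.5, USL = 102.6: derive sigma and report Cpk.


R_bar = (0.296 + 0.274 + 2.657 + 0.613 + 3.404) / 5 = 1.4488
sigma = R_bar / d2 = 1.4488 / 2.326 = 0.62287188
Cp = (USL - LSL)/(6*sigma) = (102.6 - 85.5)/(6*0.62287188) = 4.5756
Cpu = (102.6 - 100.87)/(3*0.62287188) = 0.9258
Cpl = (100.87 - 85.5)/(3*0.62287188) = 8.2253
Cpk = min(Cpu, Cpl) = 0.9258

0.9258


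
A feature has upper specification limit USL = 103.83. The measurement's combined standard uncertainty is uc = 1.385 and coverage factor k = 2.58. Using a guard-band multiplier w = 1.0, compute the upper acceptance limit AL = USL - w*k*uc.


U = k * uc = 2.58 * 1.385 = 3.5733
guard band g = w * U = 1.0 * 3.5733 = 3.5733
AL = USL - g = 103.83 - 3.5733
AL = 100.2567

100.2567


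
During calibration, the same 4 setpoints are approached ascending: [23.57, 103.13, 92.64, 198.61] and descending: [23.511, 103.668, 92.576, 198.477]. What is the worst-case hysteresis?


|23.57 - 23.511| = 0.0590
|103.13 - 103.668| = 0.5380
|92.64 - 92.576| = 0.0640
|198.61 - 198.477| = 0.1330
hysteresis = max(diffs) = 0.5380

0.5380


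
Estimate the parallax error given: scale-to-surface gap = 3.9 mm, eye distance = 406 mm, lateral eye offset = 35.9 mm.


error = h * offset / d
= 3.9 * 35.9 / 406
= 0.3449

0.3449


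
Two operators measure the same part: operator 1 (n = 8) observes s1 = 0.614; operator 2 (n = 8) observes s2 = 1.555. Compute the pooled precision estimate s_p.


s_p = sqrt(((n1-1)*s1^2 + (n2-1)*s2^2) / (n1+n2-2))
numerator = (8-1)*0.614^2 + (8-1)*1.555^2 = 2.638972 + 16.926175 = 19.565147
denominator = 8 + 8 - 2 = 14
s_p^2 = 19.565147 / 14 = 1.3975105
s_p = sqrt(1.3975105) = 1.1822

1.1822


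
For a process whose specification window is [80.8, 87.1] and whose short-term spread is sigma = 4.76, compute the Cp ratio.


Cp = (USL - LSL) / (6 * sigma)
= (87.1 - 80.8) / (6 * 4.76)
= 6.3000 / 28.5600
= 0.2206

0.2206


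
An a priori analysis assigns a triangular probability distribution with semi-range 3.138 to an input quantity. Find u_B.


u_B = half_width / sqrt(6)
u_B = 3.138 / 2.4494897
u_B = 1.2811

1.2811


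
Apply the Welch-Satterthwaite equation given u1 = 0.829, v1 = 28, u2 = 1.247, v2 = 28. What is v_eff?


uc = sqrt(u1^2 + u2^2) = sqrt(0.829^2 + 1.247^2) = 1.4974144
v_eff = uc^4 / (u1^4/v1 + u2^4/v2)
= 1.4974144^4 / (0.829^4/28 + 1.247^4/28)
= 5.0276845 / 0.1032269
v_eff = 48.7052

48.7052


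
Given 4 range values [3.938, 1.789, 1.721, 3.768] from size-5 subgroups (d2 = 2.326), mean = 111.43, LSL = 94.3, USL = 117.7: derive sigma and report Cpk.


R_bar = (3.938 + 1.789 + 1.721 + 3.768) / 4 = 2.804
sigma = R_bar / d2 = 2.804 / 2.326 = 1.205503
Cp = (USL - LSL)/(6*sigma) = (117.7 - 94.3)/(6*1.205503) = 3.2352
Cpu = (117.7 - 111.43)/(3*1.205503) = 1.7337
Cpl = (111.43 - 94.3)/(3*1.205503) = 4.7366
Cpk = min(Cpu, Cpl) = 1.7337

1.7337


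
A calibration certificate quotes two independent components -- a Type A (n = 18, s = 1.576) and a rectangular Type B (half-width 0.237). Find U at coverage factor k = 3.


u_A = s / sqrt(n) = 1.576 / sqrt(18) = 0.37146676
u_B = half_width / sqrt(3) = 0.237 / sqrt(3) = 0.13683201
uc = sqrt(u_A^2 + u_B^2) = sqrt(0.37146676^2 + 0.13683201^2) = 0.39586684
U = k * uc = 3 * 0.39586684
U = 1.1876

1.1876


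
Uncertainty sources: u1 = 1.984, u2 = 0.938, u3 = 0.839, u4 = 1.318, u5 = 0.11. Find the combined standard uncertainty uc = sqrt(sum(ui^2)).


uc = sqrt(1.984^2 + 0.938^2 + 0.839^2 + 1.318^2 + 0.11^2)
uc = sqrt(7.269245)
uc = 2.6962

2.6962


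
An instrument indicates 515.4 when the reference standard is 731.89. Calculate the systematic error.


Systematic error = measured - true
= 515.4 - 731.89
= -216.4900

-216.4900


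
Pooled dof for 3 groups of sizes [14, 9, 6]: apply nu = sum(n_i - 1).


nu = sum_i (n_i - 1)
nu = ((14 - 1) + (9 - 1) + (6 - 1))
nu = 13 + 8 + 5
nu = 26

26


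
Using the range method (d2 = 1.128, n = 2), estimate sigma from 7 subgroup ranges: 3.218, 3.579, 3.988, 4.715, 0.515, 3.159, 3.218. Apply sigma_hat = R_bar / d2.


R_bar = (3.218 + 3.579 + 3.988 + 4.715 + 0.515 + 3.159 + 3.218) / 7
R_bar = 22.392 / 7 = 3.1988571
sigma_hat = R_bar / d2 = 3.1988571 / 1.128 = 2.8359

2.8359


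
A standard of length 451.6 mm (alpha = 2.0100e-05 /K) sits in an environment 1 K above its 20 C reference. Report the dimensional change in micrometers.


dL = L * alpha * dT
= 451.6 * 2.0100e-05 * 1
= 0.0090772 mm
dL_um = 0.0090772 * 1000 = 9.0772 um

9.0772


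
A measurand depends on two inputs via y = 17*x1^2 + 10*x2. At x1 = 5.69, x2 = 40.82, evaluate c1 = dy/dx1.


y = 17*x1^2 + 10*x2
dy/dx1 = 2*17*x1
Evaluate at x1 = 5.69: c1 = 34 * 5.69
c1 = 193.4600

193.4600


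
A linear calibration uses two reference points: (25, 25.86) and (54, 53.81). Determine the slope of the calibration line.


slope = (y2 - y1) / (x2 - x1)
= (53.81 - 25.86) / (54 - 25)
= 27.9500 / 29
= 0.9638

0.9638


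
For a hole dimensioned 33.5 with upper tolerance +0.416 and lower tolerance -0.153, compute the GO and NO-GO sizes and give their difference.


GO = nominal - lower_tol (smallest hole = maximum material condition)
GO = 33.5 - 0.153 = 33.347
NO-GO = nominal + upper_tol (largest hole = least material condition)
NO-GO = 33.5 + 0.416 = 33.916
spread = NO-GO - GO = 33.916 - 33.347 = 0.5690

0.5690


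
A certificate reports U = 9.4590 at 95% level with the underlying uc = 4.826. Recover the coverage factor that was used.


k = U / uc
k = 9.4590 / 4.826
k = 1.96

1.96


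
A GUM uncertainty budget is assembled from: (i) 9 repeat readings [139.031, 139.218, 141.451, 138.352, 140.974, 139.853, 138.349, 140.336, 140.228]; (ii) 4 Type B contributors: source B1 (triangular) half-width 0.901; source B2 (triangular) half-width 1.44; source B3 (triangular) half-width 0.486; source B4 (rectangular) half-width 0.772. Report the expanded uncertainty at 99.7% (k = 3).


mean = (139.031 + 139.218 + 141.451 + 138.352 + 140.974 + 139.853 + 138.349 + 140.336 + 140.228) / 9 = 139.7546667
s = sqrt(sum((x - mean)^2)/(n-1)) = 1.1006282
u_A = s / sqrt(n) = 1.1006282 / sqrt(9) = 0.36687607
u_B1 = 0.901 / sqrt(6) = 0.36783171
u_B2 = 1.44 / sqrt(6) = 0.58787754
u_B3 = 0.486 / sqrt(6) = 0.19840867
u_B4 = 0.772 / sqrt(3) = 0.44571441
uc = sqrt(0.36687607^2 + 0.36783171^2 + 0.58787754^2 + 0.19840867^2 + 0.44571441^2) = 0.92386447
U = k * uc = 3 * 0.92386447
U = 2.7716

2.7716


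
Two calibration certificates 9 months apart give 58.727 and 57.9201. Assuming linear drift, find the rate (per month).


rate = (v2 - v1) / months
= (57.9201 - 58.727) / 9
= -0.8069 / 9
= -0.0897

-0.0897


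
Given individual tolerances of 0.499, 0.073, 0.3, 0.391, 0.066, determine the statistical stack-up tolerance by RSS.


RSS = sqrt(0.499^2 + 0.073^2 + 0.3^2 + 0.391^2 + 0.066^2)
= sqrt(0.501567)
= 0.7082

0.7082


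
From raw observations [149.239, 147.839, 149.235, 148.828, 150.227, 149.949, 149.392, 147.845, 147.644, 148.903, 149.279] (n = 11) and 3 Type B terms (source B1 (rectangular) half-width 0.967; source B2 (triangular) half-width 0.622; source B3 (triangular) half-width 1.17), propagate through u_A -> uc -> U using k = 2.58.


mean = (149.239 + 147.839 + 149.235 + 148.828 + 150.227 + 149.949 + 149.392 + 147.845 + 147.644 + 148.903 + 149.279) / 11 = 148.9436364
s = sqrt(sum((x - mean)^2)/(n-1)) = 0.85291914
u_A = s / sqrt(n) = 0.85291914 / sqrt(11) = 0.2571648
u_B1 = 0.967 / sqrt(3) = 0.55829771
u_B2 = 0.622 / sqrt(6) = 0.25393044
u_B3 = 1.17 / sqrt(6) = 0.4776505
uc = sqrt(0.2571648^2 + 0.55829771^2 + 0.25393044^2 + 0.4776505^2) = 0.81881667
U = k * uc = 2.58 * 0.81881667
U = 2.1125

2.1125


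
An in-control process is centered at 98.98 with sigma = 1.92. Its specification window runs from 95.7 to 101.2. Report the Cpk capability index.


Cpu = (USL - mean) / (3*sigma) = (101.2 - 98.98) / (3*1.92) = 0.3854
Cpl = (mean - LSL) / (3*sigma) = (98.98 - 95.7) / (3*1.92) = 0.5694
Cpk = min(Cpu, Cpl) = 0.3854

0.3854


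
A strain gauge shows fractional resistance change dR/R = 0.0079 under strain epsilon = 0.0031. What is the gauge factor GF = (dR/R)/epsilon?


GF = (dR/R) / epsilon
= 0.0079 / 0.0031
= 2.5484

2.5484


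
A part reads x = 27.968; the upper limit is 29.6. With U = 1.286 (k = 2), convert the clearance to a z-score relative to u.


u = U / k = 1.286 / 2 = 0.643
margin = |USL - x| = |29.6 - 27.968| = 1.632
z = margin / u = 1.632 / 0.643
z = 2.5381

2.5381


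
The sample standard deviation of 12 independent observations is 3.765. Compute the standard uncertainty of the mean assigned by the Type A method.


u_A = s / sqrt(n)
u_A = 3.765 / sqrt(12)
u_A = 3.765 / 3.4641016
u_A = 1.0869

1.0869


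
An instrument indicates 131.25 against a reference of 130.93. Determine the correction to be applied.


Correction = standard - reading
= 130.93 - 131.25
= -0.3200

-0.3200


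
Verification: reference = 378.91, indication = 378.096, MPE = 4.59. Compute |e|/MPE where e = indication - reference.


e = indication - reference = 378.096 - 378.91 = -0.8140
|e| = 0.8140
ratio = |e| / MPE = 0.8140 / 4.59
ratio = 0.1773

0.1773


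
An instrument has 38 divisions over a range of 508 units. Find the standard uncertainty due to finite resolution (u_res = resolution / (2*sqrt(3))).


resolution = range / divisions
resolution = 508 / 38 = 13.368421
u_res = resolution / (2*sqrt(3))
u_res = 13.368421 / 3.4641016
u_res = 3.8591

3.8591


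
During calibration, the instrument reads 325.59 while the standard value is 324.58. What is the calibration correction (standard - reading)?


Correction = standard - reading
= 324.58 - 325.59
= -1.0100

-1.0100


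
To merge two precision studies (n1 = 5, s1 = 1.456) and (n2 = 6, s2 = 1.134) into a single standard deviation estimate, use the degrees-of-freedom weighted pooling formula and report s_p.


s_p = sqrt(((n1-1)*s1^2 + (n2-1)*s2^2) / (n1+n2-2))
numerator = (5-1)*1.456^2 + (6-1)*1.134^2 = 8.479744 + 6.42978 = 14.909524
denominator = 5 + 6 - 2 = 9
s_p^2 = 14.909524 / 9 = 1.6566138
s_p = sqrt(1.6566138) = 1.2871

1.2871


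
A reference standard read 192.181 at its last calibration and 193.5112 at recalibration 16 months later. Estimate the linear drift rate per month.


rate = (v2 - v1) / months
= (193.5112 - 192.181) / 16
= 1.3302 / 16
= 0.0831

0.0831


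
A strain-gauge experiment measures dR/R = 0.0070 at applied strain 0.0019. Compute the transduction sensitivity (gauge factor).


GF = (dR/R) / epsilon
= 0.0070 / 0.0019
= 3.6842

3.6842


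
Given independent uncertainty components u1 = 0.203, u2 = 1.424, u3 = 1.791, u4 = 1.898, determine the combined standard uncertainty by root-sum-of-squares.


uc = sqrt(0.203^2 + 1.424^2 + 1.791^2 + 1.898^2)
uc = sqrt(8.87907)
uc = 2.9798

2.9798


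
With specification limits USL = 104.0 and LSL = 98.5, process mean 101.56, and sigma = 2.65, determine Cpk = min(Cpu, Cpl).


Cpu = (USL - mean) / (3*sigma) = (104.0 - 101.56) / (3*2.65) = 0.3069
Cpl = (mean - LSL) / (3*sigma) = (101.56 - 98.5) / (3*2.65) = 0.3849
Cpk = min(Cpu, Cpl) = 0.3069

0.3069


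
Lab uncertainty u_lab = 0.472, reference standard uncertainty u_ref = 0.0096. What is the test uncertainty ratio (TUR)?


TUR = u_lab / u_ref
= 0.472 / 0.0096
= 49.1667

49.1667


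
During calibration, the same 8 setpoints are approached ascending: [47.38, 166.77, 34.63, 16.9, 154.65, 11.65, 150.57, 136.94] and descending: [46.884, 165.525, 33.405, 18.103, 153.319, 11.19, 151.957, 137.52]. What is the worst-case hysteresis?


|47.38 - 46.884| = 0.4960
|166.77 - 165.525| = 1.2450
|34.63 - 33.405| = 1.2250
|16.9 - 18.103| = 1.2030
|154.65 - 153.319| = 1.3310
|11.65 - 11.19| = 0.4600
|150.57 - 151.957| = 1.3870
|136.94 - 137.52| = 0.5800
hysteresis = max(diffs) = 1.3870

1.3870


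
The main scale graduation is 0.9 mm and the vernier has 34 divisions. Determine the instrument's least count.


LC = MSD / n_div
= 0.9 / 34
= 0.0265

0.0265


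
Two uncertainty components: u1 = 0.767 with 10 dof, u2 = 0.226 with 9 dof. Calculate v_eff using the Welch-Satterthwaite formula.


uc = sqrt(u1^2 + u2^2) = sqrt(0.767^2 + 0.226^2) = 0.79960303
v_eff = uc^4 / (u1^4/v1 + u2^4/v2)
= 0.79960303^4 / (0.767^4/10 + 0.226^4/9)
= 0.40878761 / 0.034898257
v_eff = 11.7137

11.7137


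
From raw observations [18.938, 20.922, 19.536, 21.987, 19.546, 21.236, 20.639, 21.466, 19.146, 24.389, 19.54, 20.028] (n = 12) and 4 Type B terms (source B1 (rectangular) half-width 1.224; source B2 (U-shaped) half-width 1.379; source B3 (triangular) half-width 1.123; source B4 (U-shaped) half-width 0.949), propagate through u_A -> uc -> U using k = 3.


mean = (18.938 + 20.922 + 19.536 + 21.987 + 19.546 + 21.236 + 20.639 + 21.466 + 19.146 + 24.389 + 19.54 + 20.028) / 12 = 20.61441667
s = sqrt(sum((x - mean)^2)/(n-1)) = 1.5405905
u_A = s / sqrt(n) = 1.5405905 / sqrt(12) = 0.44473017
u_B1 = 1.224 / sqrt(3) = 0.70667673
u_B2 = 1.379 / sqrt(2) = 0.97510025
u_B3 = 1.123 / sqrt(6) = 0.45846283
u_B4 = 0.949 / sqrt(2) = 0.67104434
uc = sqrt(0.44473017^2 + 0.70667673^2 + 0.97510025^2 + 0.45846283^2 + 0.67104434^2) = 1.5193703
U = k * uc = 3 * 1.5193703
U = 4.5581

4.5581


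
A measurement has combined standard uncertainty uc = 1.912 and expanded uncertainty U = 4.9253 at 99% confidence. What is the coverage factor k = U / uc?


k = U / uc
k = 4.9253 / 1.912
k = 2.576

2.576


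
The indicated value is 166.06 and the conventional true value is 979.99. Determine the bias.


Systematic error = measured - true
= 166.06 - 979.99
= -813.9300

-813.9300


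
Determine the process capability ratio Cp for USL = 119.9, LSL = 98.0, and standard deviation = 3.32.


Cp = (USL - LSL) / (6 * sigma)
= (119.9 - 98.0) / (6 * 3.32)
= 21.9000 / 19.9200
= 1.0994

1.0994


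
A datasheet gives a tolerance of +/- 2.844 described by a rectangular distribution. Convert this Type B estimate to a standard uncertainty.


u_B = half_width / sqrt(3)
u_B = 2.844 / 1.7320508
u_B = 1.6420

1.6420


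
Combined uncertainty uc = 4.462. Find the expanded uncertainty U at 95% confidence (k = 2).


U = k * uc
U = 2 * 4.462
U = 8.9240

8.9240


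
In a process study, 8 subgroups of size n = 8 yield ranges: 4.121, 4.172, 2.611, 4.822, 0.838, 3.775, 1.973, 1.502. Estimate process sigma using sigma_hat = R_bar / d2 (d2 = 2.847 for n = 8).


R_bar = (4.121 + 4.172 + 2.611 + 4.822 + 0.838 + 3.775 + 1.973 + 1.502) / 8
R_bar = 23.814 / 8 = 2.97675
sigma_hat = R_bar / d2 = 2.97675 / 2.847 = 1.0456

1.0456


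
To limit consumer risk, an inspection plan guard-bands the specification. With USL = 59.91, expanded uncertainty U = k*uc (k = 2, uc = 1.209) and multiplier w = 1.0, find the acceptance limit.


U = k * uc = 2 * 1.209 = 2.418
guard band g = w * U = 1.0 * 2.418 = 2.418
AL = USL - g = 59.91 - 2.418
AL = 57.4920

57.4920


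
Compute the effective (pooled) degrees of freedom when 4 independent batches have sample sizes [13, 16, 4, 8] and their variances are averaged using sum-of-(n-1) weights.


nu = sum_i (n_i - 1)
nu = ((13 - 1) + (16 - 1) + (4 - 1) + (8 - 1))
nu = 12 + 15 + 3 + 7
nu = 37

37


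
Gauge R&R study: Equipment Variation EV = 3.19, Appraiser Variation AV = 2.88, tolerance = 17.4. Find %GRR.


GRR = sqrt(EV^2 + AV^2) = sqrt(3.19^2 + 2.88^2) = 4.297732
%GRR = GRR / tol * 100 = 4.297732 / 17.4 * 100
%GRR = 24.6996

24.6996


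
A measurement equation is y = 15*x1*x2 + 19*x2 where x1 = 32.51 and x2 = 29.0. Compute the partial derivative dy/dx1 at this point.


y = 15*x1*x2 + 19*x2
dy/dx1 = 15*x2
Evaluate at x2 = 29.0: c1 = 15 * 29.0
c1 = 435.0000

435.0000


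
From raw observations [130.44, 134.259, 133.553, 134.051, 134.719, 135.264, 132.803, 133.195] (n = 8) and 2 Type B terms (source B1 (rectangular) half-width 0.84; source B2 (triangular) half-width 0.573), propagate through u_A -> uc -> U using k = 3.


mean = (130.44 + 134.259 + 133.553 + 134.051 + 134.719 + 135.264 + 132.803 + 133.195) / 8 = 133.5355
s = sqrt(sum((x - mean)^2)/(n-1)) = 1.4838415
u_A = s / sqrt(n) = 1.4838415 / sqrt(8) = 0.52461719
u_B1 = 0.84 / sqrt(3) = 0.48497423
u_B2 = 0.573 / sqrt(6) = 0.23392627
uc = sqrt(0.52461719^2 + 0.48497423^2 + 0.23392627^2) = 0.75176107
U = k * uc = 3 * 0.75176107
U = 2.2553

2.2553


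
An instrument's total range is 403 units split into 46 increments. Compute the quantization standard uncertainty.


resolution = range / divisions
resolution = 403 / 46 = 8.7608696
u_res = resolution / (2*sqrt(3))
u_res = 8.7608696 / 3.4641016
u_res = 2.5290

2.5290


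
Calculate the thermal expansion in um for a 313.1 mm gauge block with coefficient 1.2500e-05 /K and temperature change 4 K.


dL = L * alpha * dT
= 313.1 * 1.2500e-05 * 4
= 0.0156550 mm
dL_um = 0.0156550 * 1000 = 15.6550 um

15.6550


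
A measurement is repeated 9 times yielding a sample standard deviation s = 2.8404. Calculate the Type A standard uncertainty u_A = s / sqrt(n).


u_A = s / sqrt(n)
u_A = 2.8404 / sqrt(9)
u_A = 2.8404 / 3
u_A = 0.9468

0.9468


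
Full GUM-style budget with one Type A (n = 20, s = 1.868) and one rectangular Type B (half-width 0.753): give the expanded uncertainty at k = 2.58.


u_A = s / sqrt(n) = 1.868 / sqrt(20) = 0.4176975
u_B = half_width / sqrt(3) = 0.753 / sqrt(3) = 0.43474475
uc = sqrt(u_A^2 + u_B^2) = sqrt(0.4176975^2 + 0.43474475^2) = 0.60288821
U = k * uc = 2.58 * 0.60288821
U = 1.5555

1.5555


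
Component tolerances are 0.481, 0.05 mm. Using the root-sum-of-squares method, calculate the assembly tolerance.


RSS = sqrt(0.481^2 + 0.05^2)
= sqrt(0.233861)
= 0.4836

0.4836


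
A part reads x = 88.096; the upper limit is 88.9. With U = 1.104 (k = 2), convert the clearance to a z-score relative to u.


u = U / k = 1.104 / 2 = 0.552
margin = |USL - x| = |88.9 - 88.096| = 0.804
z = margin / u = 0.804 / 0.552
z = 1.4565

1.4565


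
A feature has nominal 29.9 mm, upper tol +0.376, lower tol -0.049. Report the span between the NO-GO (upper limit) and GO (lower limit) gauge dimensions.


GO = nominal - lower_tol (smallest hole = maximum material condition)
GO = 29.9 - 0.049 = 29.851
NO-GO = nominal + upper_tol (largest hole = least material condition)
NO-GO = 29.9 + 0.376 = 30.276
spread = NO-GO - GO = 30.276 - 29.851 = 0.4250

0.4250


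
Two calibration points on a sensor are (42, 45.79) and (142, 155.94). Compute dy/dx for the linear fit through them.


slope = (y2 - y1) / (x2 - x1)
= (155.94 - 45.79) / (142 - 42)
= 110.1500 / 100
= 1.1015

1.1015


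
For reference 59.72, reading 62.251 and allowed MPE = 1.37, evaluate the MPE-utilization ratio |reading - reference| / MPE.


e = indication - reference = 62.251 - 59.72 = 2.5310
|e| = 2.5310
ratio = |e| / MPE = 2.5310 / 1.37
ratio = 1.8474

1.8474


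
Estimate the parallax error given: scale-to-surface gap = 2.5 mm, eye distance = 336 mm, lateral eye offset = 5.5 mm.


error = h * offset / d
= 2.5 * 5.5 / 336
= 0.0409

0.0409


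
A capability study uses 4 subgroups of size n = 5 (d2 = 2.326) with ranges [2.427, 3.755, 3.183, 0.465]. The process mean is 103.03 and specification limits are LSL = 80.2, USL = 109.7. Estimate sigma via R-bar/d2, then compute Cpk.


R_bar = (2.427 + 3.755 + 3.183 + 0.465) / 4 = 2.4575
sigma = R_bar / d2 = 2.4575 / 2.326 = 1.0565348
Cp = (USL - LSL)/(6*sigma) = (109.7 - 80.2)/(6*1.0565348) = 4.6536
Cpu = (109.7 - 103.03)/(3*1.0565348) = 2.1044
Cpl = (103.03 - 80.2)/(3*1.0565348) = 7.2028
Cpk = min(Cpu, Cpl) = 2.1044

2.1044


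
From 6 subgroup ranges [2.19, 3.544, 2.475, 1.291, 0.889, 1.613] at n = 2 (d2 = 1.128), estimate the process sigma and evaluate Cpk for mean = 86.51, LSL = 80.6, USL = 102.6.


R_bar = (2.19 + 3.544 + 2.475 + 1.291 + 0.889 + 1.613) / 6 = 2.0003333
sigma = R_bar / d2 = 2.0003333 / 1.128 = 1.7733451
Cp = (USL - LSL)/(6*sigma) = (102.6 - 80.6)/(6*1.7733451) = 2.0677
Cpu = (102.6 - 86.51)/(3*1.7733451) = 3.0244
Cpl = (86.51 - 80.6)/(3*1.7733451) = 1.1109
Cpk = min(Cpu, Cpl) = 1.1109

1.1109


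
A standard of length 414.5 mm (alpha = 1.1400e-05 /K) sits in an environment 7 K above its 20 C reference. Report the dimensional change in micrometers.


dL = L * alpha * dT
= 414.5 * 1.1400e-05 * 7
= 0.0330771 mm
dL_um = 0.0330771 * 1000 = 33.0771 um

33.0771


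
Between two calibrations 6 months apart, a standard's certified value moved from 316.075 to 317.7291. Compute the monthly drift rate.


rate = (v2 - v1) / months
= (317.7291 - 316.075) / 6
= 1.6541 / 6
= 0.2757

0.2757


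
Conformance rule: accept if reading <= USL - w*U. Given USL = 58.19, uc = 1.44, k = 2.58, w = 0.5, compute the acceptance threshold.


U = k * uc = 2.58 * 1.44 = 3.7152
guard band g = w * U = 0.5 * 3.7152 = 1.8576
AL = USL - g = 58.19 - 1.8576
AL = 56.3324

56.3324


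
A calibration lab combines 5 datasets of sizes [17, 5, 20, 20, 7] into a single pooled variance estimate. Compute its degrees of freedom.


nu = sum_i (n_i - 1)
nu = ((17 - 1) + (5 - 1) + (20 - 1) + (20 - 1) + (7 - 1))
nu = 16 + 4 + 19 + 19 + 6
nu = 64

64


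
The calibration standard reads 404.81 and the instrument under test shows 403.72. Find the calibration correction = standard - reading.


Correction = standard - reading
= 404.81 - 403.72
= 1.0900

1.0900


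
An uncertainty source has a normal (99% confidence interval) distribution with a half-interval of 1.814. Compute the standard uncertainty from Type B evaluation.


u_B = half_width / 2.576
u_B = 1.814 / 2.576
u_B = 0.7042

0.7042


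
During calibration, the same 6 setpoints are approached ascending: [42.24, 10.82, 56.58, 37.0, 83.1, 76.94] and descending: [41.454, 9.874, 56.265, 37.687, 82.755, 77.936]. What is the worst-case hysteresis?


|42.24 - 41.454| = 0.7860
|10.82 - 9.874| = 0.9460
|56.58 - 56.265| = 0.3150
|37.0 - 37.687| = 0.6870
|83.1 - 82.755| = 0.3450
|76.94 - 77.936| = 0.9960
hysteresis = max(diffs) = 0.9960

0.9960


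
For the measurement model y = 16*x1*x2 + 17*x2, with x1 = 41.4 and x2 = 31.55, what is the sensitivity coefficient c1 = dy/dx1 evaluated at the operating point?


y = 16*x1*x2 + 17*x2
dy/dx1 = 16*x2
Evaluate at x2 = 31.55: c1 = 16 * 31.55
c1 = 504.8000

504.8000


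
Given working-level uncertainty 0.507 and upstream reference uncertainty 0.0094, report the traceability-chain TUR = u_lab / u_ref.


TUR = u_lab / u_ref
= 0.507 / 0.0094
= 53.9362

53.9362


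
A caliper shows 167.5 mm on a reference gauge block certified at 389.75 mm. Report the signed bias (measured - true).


Systematic error = measured - true
= 167.5 - 389.75
= -222.2500

-222.2500


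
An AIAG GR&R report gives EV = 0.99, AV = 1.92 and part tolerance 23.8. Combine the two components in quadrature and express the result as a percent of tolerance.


GRR = sqrt(EV^2 + AV^2) = sqrt(0.99^2 + 1.92^2) = 2.1602083
%GRR = GRR / tol * 100 = 2.1602083 / 23.8 * 100
%GRR = 9.0765

9.0765


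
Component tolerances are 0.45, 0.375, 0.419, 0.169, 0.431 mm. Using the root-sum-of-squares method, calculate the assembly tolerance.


RSS = sqrt(0.45^2 + 0.375^2 + 0.419^2 + 0.169^2 + 0.431^2)
= sqrt(0.733008)
= 0.8562

0.8562


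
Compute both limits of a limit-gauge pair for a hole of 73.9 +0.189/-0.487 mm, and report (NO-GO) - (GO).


GO = nominal - lower_tol (smallest hole = maximum material condition)
GO = 73.9 - 0.487 = 73.413
NO-GO = nominal + upper_tol (largest hole = least material condition)
NO-GO = 73.9 + 0.189 = 74.089
spread = NO-GO - GO = 74.089 - 73.413 = 0.6760

0.6760


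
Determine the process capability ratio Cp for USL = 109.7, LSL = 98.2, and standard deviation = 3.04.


Cp = (USL - LSL) / (6 * sigma)
= (109.7 - 98.2) / (6 * 3.04)
= 11.5000 / 18.2400
= 0.6305

0.6305


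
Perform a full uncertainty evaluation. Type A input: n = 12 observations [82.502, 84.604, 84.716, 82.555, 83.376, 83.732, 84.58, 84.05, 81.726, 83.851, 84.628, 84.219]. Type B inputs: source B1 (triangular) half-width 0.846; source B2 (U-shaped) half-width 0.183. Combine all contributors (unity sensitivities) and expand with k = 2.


mean = (82.502 + 84.604 + 84.716 + 82.555 + 83.376 + 83.732 + 84.58 + 84.05 + 81.726 + 83.851 + 84.628 + 84.219) / 12 = 83.71158333
s = sqrt(sum((x - mean)^2)/(n-1)) = 0.98382431
u_A = s / sqrt(n) = 0.98382431 / sqrt(12) = 0.28400562
u_B1 = 0.846 / sqrt(6) = 0.34537805
u_B2 = 0.183 / sqrt(2) = 0.12940054
uc = sqrt(0.28400562^2 + 0.34537805^2 + 0.12940054^2) = 0.4654994
U = k * uc = 2 * 0.4654994
U = 0.9310

0.9310


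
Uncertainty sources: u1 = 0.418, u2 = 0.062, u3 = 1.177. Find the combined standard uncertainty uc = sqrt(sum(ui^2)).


uc = sqrt(0.418^2 + 0.062^2 + 1.177^2)
uc = sqrt(1.563897)
uc = 1.2506

1.2506


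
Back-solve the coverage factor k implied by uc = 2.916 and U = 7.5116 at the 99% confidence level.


k = U / uc
k = 7.5116 / 2.916
k = 2.576

2.576


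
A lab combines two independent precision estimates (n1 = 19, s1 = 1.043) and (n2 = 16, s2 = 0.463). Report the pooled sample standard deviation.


s_p = sqrt(((n1-1)*s1^2 + (n2-1)*s2^2) / (n1+n2-2))
numerator = (19-1)*1.043^2 + (16-1)*0.463^2 = 19.581282 + 3.215535 = 22.796817
denominator = 19 + 16 - 2 = 33
s_p^2 = 22.796817 / 33 = 0.69081264
s_p = sqrt(0.69081264) = 0.8312

0.8312


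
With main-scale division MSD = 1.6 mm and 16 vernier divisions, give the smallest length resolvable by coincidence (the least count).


LC = MSD / n_div
= 1.6 / 16
= 0.1000

0.1000


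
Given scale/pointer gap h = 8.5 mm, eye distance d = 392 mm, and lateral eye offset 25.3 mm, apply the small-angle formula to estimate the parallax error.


error = h * offset / d
= 8.5 * 25.3 / 392
= 0.5486

0.5486


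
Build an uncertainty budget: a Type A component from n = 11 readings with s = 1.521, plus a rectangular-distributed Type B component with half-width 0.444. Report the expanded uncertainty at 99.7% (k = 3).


u_A = s / sqrt(n) = 1.521 / sqrt(11) = 0.45859876
u_B = half_width / sqrt(3) = 0.444 / sqrt(3) = 0.25634352
uc = sqrt(u_A^2 + u_B^2) = sqrt(0.45859876^2 + 0.25634352^2) = 0.52538065
U = k * uc = 3 * 0.52538065
U = 1.5761

1.5761


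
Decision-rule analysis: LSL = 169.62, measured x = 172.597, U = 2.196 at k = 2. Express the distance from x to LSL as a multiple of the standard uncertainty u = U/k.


u = U / k = 2.196 / 2 = 1.098
margin = |LSL - x| = |169.62 - 172.597| = 2.977
z = margin / u = 2.977 / 1.098
z = 2.7113

2.7113


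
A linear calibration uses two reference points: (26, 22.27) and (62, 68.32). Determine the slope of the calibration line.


slope = (y2 - y1) / (x2 - x1)
= (68.32 - 22.27) / (62 - 26)
= 46.0500 / 36
= 1.2792

1.2792


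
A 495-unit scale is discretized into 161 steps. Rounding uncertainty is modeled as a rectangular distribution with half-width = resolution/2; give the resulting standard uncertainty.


resolution = range / divisions
resolution = 495 / 161 = 3.0745342
u_res = resolution / (2*sqrt(3))
u_res = 3.0745342 / 3.4641016
u_res = 0.8875

0.8875


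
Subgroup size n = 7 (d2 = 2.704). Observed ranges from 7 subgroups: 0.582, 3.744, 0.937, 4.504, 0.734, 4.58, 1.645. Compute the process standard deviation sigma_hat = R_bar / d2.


R_bar = (0.582 + 3.744 + 0.937 + 4.504 + 0.734 + 4.58 + 1.645) / 7
R_bar = 16.726 / 7 = 2.3894286
sigma_hat = R_bar / d2 = 2.3894286 / 2.704 = 0.8837

0.8837


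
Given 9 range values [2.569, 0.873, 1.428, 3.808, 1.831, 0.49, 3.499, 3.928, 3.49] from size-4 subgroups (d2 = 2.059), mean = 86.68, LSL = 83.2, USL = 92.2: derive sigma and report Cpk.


R_bar = (2.569 + 0.873 + 1.428 + 3.808 + 1.831 + 0.49 + 3.499 + 3.928 + 3.49) / 9 = 2.4351111
sigma = R_bar / d2 = 2.4351111 / 2.059 = 1.1826669
Cp = (USL - LSL)/(6*sigma) = (92.2 - 83.2)/(6*1.1826669) = 1.2683
Cpu = (92.2 - 86.68)/(3*1.1826669) = 1.5558
Cpl = (86.68 - 83.2)/(3*1.1826669) = 0.9808
Cpk = min(Cpu, Cpl) = 0.9808

0.9808


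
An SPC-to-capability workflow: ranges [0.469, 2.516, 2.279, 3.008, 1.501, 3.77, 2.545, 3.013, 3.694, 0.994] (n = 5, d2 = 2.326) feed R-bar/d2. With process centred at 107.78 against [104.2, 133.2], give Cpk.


R_bar = (0.469 + 2.516 + 2.279 + 3.008 + 1.501 + 3.77 + 2.545 + 3.013 + 3.694 + 0.994) / 10 = 2.3789
sigma = R_bar / d2 = 2.3789 / 2.326 = 1.0227429
Cp = (USL - LSL)/(6*sigma) = (133.2 - 104.2)/(6*1.0227429) = 4.7259
Cpu = (133.2 - 107.78)/(3*1.0227429) = 8.2849
Cpl = (107.78 - 104.2)/(3*1.0227429) = 1.1668
Cpk = min(Cpu, Cpl) = 1.1668

1.1668


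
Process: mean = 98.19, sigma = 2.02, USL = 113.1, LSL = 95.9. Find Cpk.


Cpu = (USL - mean) / (3*sigma) = (113.1 - 98.19) / (3*2.02) = 2.4604
Cpl = (mean - LSL) / (3*sigma) = (98.19 - 95.9) / (3*2.02) = 0.3779
Cpk = min(Cpu, Cpl) = 0.3779

0.3779


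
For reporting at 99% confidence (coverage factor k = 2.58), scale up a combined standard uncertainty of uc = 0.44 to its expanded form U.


U = k * uc
U = 2.58 * 0.44
U = 1.1352

1.1352


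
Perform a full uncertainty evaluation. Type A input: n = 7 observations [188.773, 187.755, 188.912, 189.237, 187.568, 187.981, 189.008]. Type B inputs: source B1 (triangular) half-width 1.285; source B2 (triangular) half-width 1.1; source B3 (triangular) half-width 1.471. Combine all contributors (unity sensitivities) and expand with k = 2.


mean = (188.773 + 187.755 + 188.912 + 189.237 + 187.568 + 187.981 + 189.008) / 7 = 188.462
s = sqrt(sum((x - mean)^2)/(n-1)) = 0.67434017
u_A = s / sqrt(n) = 0.67434017 / sqrt(7) = 0.25487663
u_B1 = 1.285 / sqrt(6) = 0.52459905
u_B2 = 1.1 / sqrt(6) = 0.44907312
u_B3 = 1.471 / sqrt(6) = 0.60053324
uc = sqrt(0.25487663^2 + 0.52459905^2 + 0.44907312^2 + 0.60053324^2) = 0.94998584
U = k * uc = 2 * 0.94998584
U = 1.9000

1.9000


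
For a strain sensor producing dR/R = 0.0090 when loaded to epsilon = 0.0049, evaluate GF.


GF = (dR/R) / epsilon
= 0.0090 / 0.0049
= 1.8367

1.8367


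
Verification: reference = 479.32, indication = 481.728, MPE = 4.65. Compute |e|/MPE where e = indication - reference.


e = indication - reference = 481.728 - 479.32 = 2.4080
|e| = 2.4080
ratio = |e| / MPE = 2.4080 / 4.65
ratio = 0.5178

0.5178


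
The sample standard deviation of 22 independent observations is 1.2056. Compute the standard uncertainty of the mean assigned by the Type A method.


u_A = s / sqrt(n)
u_A = 1.2056 / sqrt(22)
u_A = 1.2056 / 4.6904158
u_A = 0.2570

0.2570


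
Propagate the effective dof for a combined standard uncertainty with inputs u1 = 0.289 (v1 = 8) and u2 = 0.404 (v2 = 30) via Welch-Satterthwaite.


uc = sqrt(u1^2 + u2^2) = sqrt(0.289^2 + 0.404^2) = 0.49672628
v_eff = uc^4 / (u1^4/v1 + u2^4/v2)
= 0.49672628^4 / (0.289^4/8 + 0.404^4/30)
= 0.060879146 / 0.0017599518
v_eff = 34.5914

34.5914


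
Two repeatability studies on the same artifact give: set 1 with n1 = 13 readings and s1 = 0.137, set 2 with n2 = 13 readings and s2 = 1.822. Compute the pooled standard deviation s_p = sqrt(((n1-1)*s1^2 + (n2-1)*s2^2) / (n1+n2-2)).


s_p = sqrt(((n1-1)*s1^2 + (n2-1)*s2^2) / (n1+n2-2))
numerator = (13-1)*0.137^2 + (13-1)*1.822^2 = 0.225228 + 39.836208 = 40.061436
denominator = 13 + 13 - 2 = 24
s_p^2 = 40.061436 / 24 = 1.6692265
s_p = sqrt(1.6692265) = 1.2920

1.2920


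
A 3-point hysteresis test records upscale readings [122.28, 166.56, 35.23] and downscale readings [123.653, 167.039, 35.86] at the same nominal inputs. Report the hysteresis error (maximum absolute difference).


|122.28 - 123.653| = 1.3730
|166.56 - 167.039| = 0.4790
|35.23 - 35.86| = 0.6300
hysteresis = max(diffs) = 1.3730

1.3730


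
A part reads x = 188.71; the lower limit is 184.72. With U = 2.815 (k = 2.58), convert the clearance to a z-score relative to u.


u = U / k = 2.815 / 2.58 = 1.0910853
margin = |LSL - x| = |184.72 - 188.71| = 3.99
z = margin / u = 3.99 / 1.0910853
z = 3.6569

3.6569


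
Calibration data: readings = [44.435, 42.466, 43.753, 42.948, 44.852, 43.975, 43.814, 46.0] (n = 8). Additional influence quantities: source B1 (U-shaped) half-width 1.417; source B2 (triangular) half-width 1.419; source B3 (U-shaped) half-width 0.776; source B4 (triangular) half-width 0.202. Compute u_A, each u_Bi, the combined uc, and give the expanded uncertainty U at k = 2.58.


mean = (44.435 + 42.466 + 43.753 + 42.948 + 44.852 + 43.975 + 43.814 + 46.0) / 8 = 44.030375
s = sqrt(sum((x - mean)^2)/(n-1)) = 1.0995998
u_A = s / sqrt(n) = 1.0995998 / sqrt(8) = 0.38876724
u_B1 = 1.417 / sqrt(2) = 1.0019703
u_B2 = 1.419 / sqrt(6) = 0.57930432
u_B3 = 0.776 / sqrt(2) = 0.54871486
u_B4 = 0.202 / sqrt(6) = 0.082466155
uc = sqrt(0.38876724^2 + 1.0019703^2 + 0.57930432^2 + 0.54871486^2 + 0.082466155^2) = 1.3411065
U = k * uc = 2.58 * 1.3411065
U = 3.4601

3.4601


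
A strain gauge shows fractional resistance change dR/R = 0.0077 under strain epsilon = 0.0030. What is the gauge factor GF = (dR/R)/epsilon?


GF = (dR/R) / epsilon
= 0.0077 / 0.0030
= 2.5667

2.5667


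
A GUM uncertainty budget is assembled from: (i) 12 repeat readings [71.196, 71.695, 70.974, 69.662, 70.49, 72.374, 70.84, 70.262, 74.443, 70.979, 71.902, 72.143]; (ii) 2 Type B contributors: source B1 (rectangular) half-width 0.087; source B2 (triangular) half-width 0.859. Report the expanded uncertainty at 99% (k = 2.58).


mean = (71.196 + 71.695 + 70.974 + 69.662 + 70.49 + 72.374 + 70.84 + 70.262 + 74.443 + 70.979 + 71.902 + 72.143) / 12 = 71.41333333
s = sqrt(sum((x - mean)^2)/(n-1)) = 1.2415236
u_A = s / sqrt(n) = 1.2415236 / sqrt(12) = 0.35839699
u_B1 = 0.087 / sqrt(3) = 0.050229473
u_B2 = 0.859 / sqrt(6) = 0.35068528
uc = sqrt(0.35839699^2 + 0.050229473^2 + 0.35068528^2) = 0.50393608
U = k * uc = 2.58 * 0.50393608
U = 1.3002

1.3002


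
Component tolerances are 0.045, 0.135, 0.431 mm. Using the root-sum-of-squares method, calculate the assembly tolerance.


RSS = sqrt(0.045^2 + 0.135^2 + 0.431^2)
= sqrt(0.206011)
= 0.4539

0.4539


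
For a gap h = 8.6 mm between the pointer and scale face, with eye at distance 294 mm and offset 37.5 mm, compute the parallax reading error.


error = h * offset / d
= 8.6 * 37.5 / 294
= 1.0969

1.0969


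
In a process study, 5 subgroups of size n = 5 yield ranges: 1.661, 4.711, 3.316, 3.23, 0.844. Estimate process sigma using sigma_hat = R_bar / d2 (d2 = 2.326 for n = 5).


R_bar = (1.661 + 4.711 + 3.316 + 3.23 + 0.844) / 5
R_bar = 13.762 / 5 = 2.7524
sigma_hat = R_bar / d2 = 2.7524 / 2.326 = 1.1833

1.1833


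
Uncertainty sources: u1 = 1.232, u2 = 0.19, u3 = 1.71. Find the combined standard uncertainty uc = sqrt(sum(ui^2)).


uc = sqrt(1.232^2 + 0.19^2 + 1.71^2)
uc = sqrt(4.478024)
uc = 2.1161

2.1161


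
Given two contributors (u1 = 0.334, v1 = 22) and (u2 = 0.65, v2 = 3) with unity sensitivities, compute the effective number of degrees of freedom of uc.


uc = sqrt(u1^2 + u2^2) = sqrt(0.334^2 + 0.65^2) = 0.73079135
v_eff = uc^4 / (u1^4/v1 + u2^4/v2)
= 0.73079135^4 / (0.334^4/22 + 0.65^4/3)
= 0.28521581 / 0.060067753
v_eff = 4.7482

4.7482


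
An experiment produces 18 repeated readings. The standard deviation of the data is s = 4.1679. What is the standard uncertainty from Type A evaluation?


u_A = s / sqrt(n)
u_A = 4.1679 / sqrt(18)
u_A = 4.1679 / 4.2426407
u_A = 0.9824

0.9824


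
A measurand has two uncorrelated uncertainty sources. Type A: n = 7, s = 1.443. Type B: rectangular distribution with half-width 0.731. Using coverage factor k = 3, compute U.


u_A = s / sqrt(n) = 1.443 / sqrt(7) = 0.54540273
u_B = half_width / sqrt(3) = 0.731 / sqrt(3) = 0.42204305
uc = sqrt(u_A^2 + u_B^2) = sqrt(0.54540273^2 + 0.42204305^2) = 0.68962633
U = k * uc = 3 * 0.68962633
U = 2.0689

2.0689
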